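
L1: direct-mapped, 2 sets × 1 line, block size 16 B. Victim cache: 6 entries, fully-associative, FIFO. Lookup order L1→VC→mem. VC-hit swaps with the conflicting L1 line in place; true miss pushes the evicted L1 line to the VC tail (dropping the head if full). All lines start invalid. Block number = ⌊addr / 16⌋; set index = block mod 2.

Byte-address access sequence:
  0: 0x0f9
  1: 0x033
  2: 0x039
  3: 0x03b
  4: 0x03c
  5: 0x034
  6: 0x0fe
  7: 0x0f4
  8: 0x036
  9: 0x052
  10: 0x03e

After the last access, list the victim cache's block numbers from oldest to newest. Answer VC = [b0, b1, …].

0: 0xf9 (blk 15, set 1) → MISS  vc=[]
1: 0x33 (blk 3, set 1) → MISS  vc=[15]
2: 0x39 (blk 3, set 1) → L1-HIT  vc=[15]
3: 0x3b (blk 3, set 1) → L1-HIT  vc=[15]
4: 0x3c (blk 3, set 1) → L1-HIT  vc=[15]
5: 0x34 (blk 3, set 1) → L1-HIT  vc=[15]
6: 0xfe (blk 15, set 1) → VC-HIT  vc=[3]
7: 0xf4 (blk 15, set 1) → L1-HIT  vc=[3]
8: 0x36 (blk 3, set 1) → VC-HIT  vc=[15]
9: 0x52 (blk 5, set 1) → MISS  vc=[15, 3]
10: 0x3e (blk 3, set 1) → VC-HIT  vc=[15, 5]

VC = [15, 5]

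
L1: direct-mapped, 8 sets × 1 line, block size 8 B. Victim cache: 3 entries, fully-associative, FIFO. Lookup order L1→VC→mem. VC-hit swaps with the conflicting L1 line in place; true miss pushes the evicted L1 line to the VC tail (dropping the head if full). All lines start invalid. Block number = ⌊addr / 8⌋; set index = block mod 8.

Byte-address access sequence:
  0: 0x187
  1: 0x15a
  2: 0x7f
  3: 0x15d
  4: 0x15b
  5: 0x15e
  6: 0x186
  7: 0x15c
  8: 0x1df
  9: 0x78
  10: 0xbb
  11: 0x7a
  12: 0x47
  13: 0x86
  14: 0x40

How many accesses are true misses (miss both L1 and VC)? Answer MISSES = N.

  [0] addr=0x187 blk=48 s=0: MISS | VC []
  [1] addr=0x15a blk=43 s=3: MISS | VC []
  [2] addr=0x7f blk=15 s=7: MISS | VC []
  [3] addr=0x15d blk=43 s=3: L1-HIT | VC []
  [4] addr=0x15b blk=43 s=3: L1-HIT | VC []
  [5] addr=0x15e blk=43 s=3: L1-HIT | VC []
  [6] addr=0x186 blk=48 s=0: L1-HIT | VC []
  [7] addr=0x15c blk=43 s=3: L1-HIT | VC []
  [8] addr=0x1df blk=59 s=3: MISS | VC [43]
  [9] addr=0x78 blk=15 s=7: L1-HIT | VC [43]
  [10] addr=0xbb blk=23 s=7: MISS | VC [43, 15]
  [11] addr=0x7a blk=15 s=7: VC-HIT | VC [43, 23]
  [12] addr=0x47 blk=8 s=0: MISS | VC [43, 23, 48]
  [13] addr=0x86 blk=16 s=0: MISS | VC [23, 48, 8]
  [14] addr=0x40 blk=8 s=0: VC-HIT | VC [23, 48, 16]

MISSES = 7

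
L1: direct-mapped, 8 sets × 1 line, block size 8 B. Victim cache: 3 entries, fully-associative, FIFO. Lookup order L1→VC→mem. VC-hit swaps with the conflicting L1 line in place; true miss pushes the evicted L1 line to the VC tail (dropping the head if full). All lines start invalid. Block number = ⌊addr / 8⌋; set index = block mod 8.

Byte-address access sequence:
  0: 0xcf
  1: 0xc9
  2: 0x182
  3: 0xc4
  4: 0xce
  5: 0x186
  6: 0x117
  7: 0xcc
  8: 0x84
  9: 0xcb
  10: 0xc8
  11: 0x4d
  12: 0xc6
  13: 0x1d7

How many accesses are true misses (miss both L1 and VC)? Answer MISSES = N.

MISSES = 7

#0 0xcf→b25/s1 MISS; vc=[]
#1 0xc9→b25/s1 L1-HIT; vc=[]
#2 0x182→b48/s0 MISS; vc=[]
#3 0xc4→b24/s0 MISS; vc=[48]
#4 0xce→b25/s1 L1-HIT; vc=[48]
#5 0x186→b48/s0 VC-HIT; vc=[24]
#6 0x117→b34/s2 MISS; vc=[24]
#7 0xcc→b25/s1 L1-HIT; vc=[24]
#8 0x84→b16/s0 MISS; vc=[24,48]
#9 0xcb→b25/s1 L1-HIT; vc=[24,48]
#10 0xc8→b25/s1 L1-HIT; vc=[24,48]
#11 0x4d→b9/s1 MISS; vc=[24,48,25]
#12 0xc6→b24/s0 VC-HIT; vc=[16,48,25]
#13 0x1d7→b58/s2 MISS; vc=[48,25,34]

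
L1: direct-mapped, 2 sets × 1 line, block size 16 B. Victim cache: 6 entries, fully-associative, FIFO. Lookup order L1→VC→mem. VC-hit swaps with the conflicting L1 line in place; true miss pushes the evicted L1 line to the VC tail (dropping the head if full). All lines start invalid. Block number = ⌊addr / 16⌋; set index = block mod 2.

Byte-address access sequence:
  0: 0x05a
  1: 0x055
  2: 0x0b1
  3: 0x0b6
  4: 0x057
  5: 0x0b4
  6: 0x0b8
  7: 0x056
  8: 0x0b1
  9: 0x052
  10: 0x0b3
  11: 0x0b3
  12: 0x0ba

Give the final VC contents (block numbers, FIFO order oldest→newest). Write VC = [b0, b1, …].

  [0] addr=0x5a blk=5 s=1: MISS | VC []
  [1] addr=0x55 blk=5 s=1: L1-HIT | VC []
  [2] addr=0xb1 blk=11 s=1: MISS | VC [5]
  [3] addr=0xb6 blk=11 s=1: L1-HIT | VC [5]
  [4] addr=0x57 blk=5 s=1: VC-HIT | VC [11]
  [5] addr=0xb4 blk=11 s=1: VC-HIT | VC [5]
  [6] addr=0xb8 blk=11 s=1: L1-HIT | VC [5]
  [7] addr=0x56 blk=5 s=1: VC-HIT | VC [11]
  [8] addr=0xb1 blk=11 s=1: VC-HIT | VC [5]
  [9] addr=0x52 blk=5 s=1: VC-HIT | VC [11]
  [10] addr=0xb3 blk=11 s=1: VC-HIT | VC [5]
  [11] addr=0xb3 blk=11 s=1: L1-HIT | VC [5]
  [12] addr=0xba blk=11 s=1: L1-HIT | VC [5]

VC = [5]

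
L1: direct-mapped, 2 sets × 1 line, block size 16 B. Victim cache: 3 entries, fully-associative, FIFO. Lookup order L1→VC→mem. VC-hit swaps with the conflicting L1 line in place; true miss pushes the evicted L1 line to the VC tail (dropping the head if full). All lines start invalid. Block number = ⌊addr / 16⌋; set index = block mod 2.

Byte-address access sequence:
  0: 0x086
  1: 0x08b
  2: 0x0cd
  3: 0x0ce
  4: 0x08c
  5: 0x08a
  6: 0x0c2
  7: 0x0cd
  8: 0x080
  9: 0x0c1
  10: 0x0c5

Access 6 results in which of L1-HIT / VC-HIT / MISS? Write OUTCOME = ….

  [0] addr=0x86 blk=8 s=0: MISS | VC []
  [1] addr=0x8b blk=8 s=0: L1-HIT | VC []
  [2] addr=0xcd blk=12 s=0: MISS | VC [8]
  [3] addr=0xce blk=12 s=0: L1-HIT | VC [8]
  [4] addr=0x8c blk=8 s=0: VC-HIT | VC [12]
  [5] addr=0x8a blk=8 s=0: L1-HIT | VC [12]
  [6] addr=0xc2 blk=12 s=0: VC-HIT | VC [8]
  [7] addr=0xcd blk=12 s=0: L1-HIT | VC [8]
  [8] addr=0x80 blk=8 s=0: VC-HIT | VC [12]
  [9] addr=0xc1 blk=12 s=0: VC-HIT | VC [8]
  [10] addr=0xc5 blk=12 s=0: L1-HIT | VC [8]

OUTCOME = VC-HIT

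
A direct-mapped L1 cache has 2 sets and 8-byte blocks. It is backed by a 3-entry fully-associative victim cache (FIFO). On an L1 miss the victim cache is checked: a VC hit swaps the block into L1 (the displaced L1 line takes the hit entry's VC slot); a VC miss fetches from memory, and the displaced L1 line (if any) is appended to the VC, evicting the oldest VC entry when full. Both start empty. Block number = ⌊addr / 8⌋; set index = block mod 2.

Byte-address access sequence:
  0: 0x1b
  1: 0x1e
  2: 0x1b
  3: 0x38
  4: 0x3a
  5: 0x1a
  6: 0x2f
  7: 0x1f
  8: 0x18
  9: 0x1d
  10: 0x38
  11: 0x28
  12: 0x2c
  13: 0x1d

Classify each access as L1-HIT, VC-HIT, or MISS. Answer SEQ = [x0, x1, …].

SEQ = [MISS, L1-HIT, L1-HIT, MISS, L1-HIT, VC-HIT, MISS, VC-HIT, L1-HIT, L1-HIT, VC-HIT, VC-HIT, L1-HIT, VC-HIT]

0: 0x1b (blk 3, set 1) → MISS  vc=[]
1: 0x1e (blk 3, set 1) → L1-HIT  vc=[]
2: 0x1b (blk 3, set 1) → L1-HIT  vc=[]
3: 0x38 (blk 7, set 1) → MISS  vc=[3]
4: 0x3a (blk 7, set 1) → L1-HIT  vc=[3]
5: 0x1a (blk 3, set 1) → VC-HIT  vc=[7]
6: 0x2f (blk 5, set 1) → MISS  vc=[7, 3]
7: 0x1f (blk 3, set 1) → VC-HIT  vc=[7, 5]
8: 0x18 (blk 3, set 1) → L1-HIT  vc=[7, 5]
9: 0x1d (blk 3, set 1) → L1-HIT  vc=[7, 5]
10: 0x38 (blk 7, set 1) → VC-HIT  vc=[3, 5]
11: 0x28 (blk 5, set 1) → VC-HIT  vc=[3, 7]
12: 0x2c (blk 5, set 1) → L1-HIT  vc=[3, 7]
13: 0x1d (blk 3, set 1) → VC-HIT  vc=[5, 7]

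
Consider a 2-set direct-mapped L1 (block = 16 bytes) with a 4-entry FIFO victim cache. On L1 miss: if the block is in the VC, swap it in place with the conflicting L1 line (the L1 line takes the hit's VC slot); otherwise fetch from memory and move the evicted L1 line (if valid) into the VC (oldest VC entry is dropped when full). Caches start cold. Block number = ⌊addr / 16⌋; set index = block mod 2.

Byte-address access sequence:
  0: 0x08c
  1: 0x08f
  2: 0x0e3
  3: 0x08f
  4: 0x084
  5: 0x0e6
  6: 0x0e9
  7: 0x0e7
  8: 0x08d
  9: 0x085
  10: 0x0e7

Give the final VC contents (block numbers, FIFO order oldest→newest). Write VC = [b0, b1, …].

VC = [8]

0: 0x8c (blk 8, set 0) → MISS  vc=[]
1: 0x8f (blk 8, set 0) → L1-HIT  vc=[]
2: 0xe3 (blk 14, set 0) → MISS  vc=[8]
3: 0x8f (blk 8, set 0) → VC-HIT  vc=[14]
4: 0x84 (blk 8, set 0) → L1-HIT  vc=[14]
5: 0xe6 (blk 14, set 0) → VC-HIT  vc=[8]
6: 0xe9 (blk 14, set 0) → L1-HIT  vc=[8]
7: 0xe7 (blk 14, set 0) → L1-HIT  vc=[8]
8: 0x8d (blk 8, set 0) → VC-HIT  vc=[14]
9: 0x85 (blk 8, set 0) → L1-HIT  vc=[14]
10: 0xe7 (blk 14, set 0) → VC-HIT  vc=[8]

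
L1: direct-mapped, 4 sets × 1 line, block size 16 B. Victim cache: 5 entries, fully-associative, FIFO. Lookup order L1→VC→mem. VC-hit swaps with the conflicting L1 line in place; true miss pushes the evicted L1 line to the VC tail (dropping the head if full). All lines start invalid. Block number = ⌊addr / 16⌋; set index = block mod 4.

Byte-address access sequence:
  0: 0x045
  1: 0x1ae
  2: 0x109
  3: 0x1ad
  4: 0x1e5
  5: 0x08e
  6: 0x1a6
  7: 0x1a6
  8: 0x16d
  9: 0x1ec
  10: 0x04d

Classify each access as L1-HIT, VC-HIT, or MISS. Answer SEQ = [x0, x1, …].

0: 0x45 (blk 4, set 0) → MISS  vc=[]
1: 0x1ae (blk 26, set 2) → MISS  vc=[]
2: 0x109 (blk 16, set 0) → MISS  vc=[4]
3: 0x1ad (blk 26, set 2) → L1-HIT  vc=[4]
4: 0x1e5 (blk 30, set 2) → MISS  vc=[4, 26]
5: 0x8e (blk 8, set 0) → MISS  vc=[4, 26, 16]
6: 0x1a6 (blk 26, set 2) → VC-HIT  vc=[4, 30, 16]
7: 0x1a6 (blk 26, set 2) → L1-HIT  vc=[4, 30, 16]
8: 0x16d (blk 22, set 2) → MISS  vc=[4, 30, 16, 26]
9: 0x1ec (blk 30, set 2) → VC-HIT  vc=[4, 22, 16, 26]
10: 0x4d (blk 4, set 0) → VC-HIT  vc=[8, 22, 16, 26]

SEQ = [MISS, MISS, MISS, L1-HIT, MISS, MISS, VC-HIT, L1-HIT, MISS, VC-HIT, VC-HIT]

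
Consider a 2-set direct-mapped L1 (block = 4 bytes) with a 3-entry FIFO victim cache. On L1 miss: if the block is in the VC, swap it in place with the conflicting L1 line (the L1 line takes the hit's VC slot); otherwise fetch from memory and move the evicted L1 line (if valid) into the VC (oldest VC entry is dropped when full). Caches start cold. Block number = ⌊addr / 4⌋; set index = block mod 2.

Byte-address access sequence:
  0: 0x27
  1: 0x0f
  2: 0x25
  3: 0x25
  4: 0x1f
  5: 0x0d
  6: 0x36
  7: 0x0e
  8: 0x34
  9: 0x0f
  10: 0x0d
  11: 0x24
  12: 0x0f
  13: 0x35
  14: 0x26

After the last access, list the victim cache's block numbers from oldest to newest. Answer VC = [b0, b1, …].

VC = [7, 13, 3]

  [0] addr=0x27 blk=9 s=1: MISS | VC []
  [1] addr=0xf blk=3 s=1: MISS | VC [9]
  [2] addr=0x25 blk=9 s=1: VC-HIT | VC [3]
  [3] addr=0x25 blk=9 s=1: L1-HIT | VC [3]
  [4] addr=0x1f blk=7 s=1: MISS | VC [3, 9]
  [5] addr=0xd blk=3 s=1: VC-HIT | VC [7, 9]
  [6] addr=0x36 blk=13 s=1: MISS | VC [7, 9, 3]
  [7] addr=0xe blk=3 s=1: VC-HIT | VC [7, 9, 13]
  [8] addr=0x34 blk=13 s=1: VC-HIT | VC [7, 9, 3]
  [9] addr=0xf blk=3 s=1: VC-HIT | VC [7, 9, 13]
  [10] addr=0xd blk=3 s=1: L1-HIT | VC [7, 9, 13]
  [11] addr=0x24 blk=9 s=1: VC-HIT | VC [7, 3, 13]
  [12] addr=0xf blk=3 s=1: VC-HIT | VC [7, 9, 13]
  [13] addr=0x35 blk=13 s=1: VC-HIT | VC [7, 9, 3]
  [14] addr=0x26 blk=9 s=1: VC-HIT | VC [7, 13, 3]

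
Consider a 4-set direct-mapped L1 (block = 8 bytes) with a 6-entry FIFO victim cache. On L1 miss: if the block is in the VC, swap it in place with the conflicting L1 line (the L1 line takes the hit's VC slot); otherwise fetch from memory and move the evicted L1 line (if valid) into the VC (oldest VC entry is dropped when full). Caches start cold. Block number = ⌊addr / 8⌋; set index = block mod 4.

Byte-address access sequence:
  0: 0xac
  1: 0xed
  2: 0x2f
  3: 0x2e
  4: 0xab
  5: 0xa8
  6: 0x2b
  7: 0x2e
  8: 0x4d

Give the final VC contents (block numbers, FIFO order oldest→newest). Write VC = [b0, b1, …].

VC = [21, 29, 5]

  [0] addr=0xac blk=21 s=1: MISS | VC []
  [1] addr=0xed blk=29 s=1: MISS | VC [21]
  [2] addr=0x2f blk=5 s=1: MISS | VC [21, 29]
  [3] addr=0x2e blk=5 s=1: L1-HIT | VC [21, 29]
  [4] addr=0xab blk=21 s=1: VC-HIT | VC [5, 29]
  [5] addr=0xa8 blk=21 s=1: L1-HIT | VC [5, 29]
  [6] addr=0x2b blk=5 s=1: VC-HIT | VC [21, 29]
  [7] addr=0x2e blk=5 s=1: L1-HIT | VC [21, 29]
  [8] addr=0x4d blk=9 s=1: MISS | VC [21, 29, 5]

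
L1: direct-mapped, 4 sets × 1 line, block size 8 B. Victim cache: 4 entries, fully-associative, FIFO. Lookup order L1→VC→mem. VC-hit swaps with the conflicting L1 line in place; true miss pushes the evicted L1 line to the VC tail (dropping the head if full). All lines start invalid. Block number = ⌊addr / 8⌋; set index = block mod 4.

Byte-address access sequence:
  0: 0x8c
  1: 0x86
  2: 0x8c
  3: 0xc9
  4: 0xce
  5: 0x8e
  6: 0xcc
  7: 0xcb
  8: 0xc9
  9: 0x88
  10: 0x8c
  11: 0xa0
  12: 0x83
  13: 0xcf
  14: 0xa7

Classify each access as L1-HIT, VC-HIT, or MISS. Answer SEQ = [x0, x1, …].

SEQ = [MISS, MISS, L1-HIT, MISS, L1-HIT, VC-HIT, VC-HIT, L1-HIT, L1-HIT, VC-HIT, L1-HIT, MISS, VC-HIT, VC-HIT, VC-HIT]

#0 0x8c→b17/s1 MISS; vc=[]
#1 0x86→b16/s0 MISS; vc=[]
#2 0x8c→b17/s1 L1-HIT; vc=[]
#3 0xc9→b25/s1 MISS; vc=[17]
#4 0xce→b25/s1 L1-HIT; vc=[17]
#5 0x8e→b17/s1 VC-HIT; vc=[25]
#6 0xcc→b25/s1 VC-HIT; vc=[17]
#7 0xcb→b25/s1 L1-HIT; vc=[17]
#8 0xc9→b25/s1 L1-HIT; vc=[17]
#9 0x88→b17/s1 VC-HIT; vc=[25]
#10 0x8c→b17/s1 L1-HIT; vc=[25]
#11 0xa0→b20/s0 MISS; vc=[25,16]
#12 0x83→b16/s0 VC-HIT; vc=[25,20]
#13 0xcf→b25/s1 VC-HIT; vc=[17,20]
#14 0xa7→b20/s0 VC-HIT; vc=[17,16]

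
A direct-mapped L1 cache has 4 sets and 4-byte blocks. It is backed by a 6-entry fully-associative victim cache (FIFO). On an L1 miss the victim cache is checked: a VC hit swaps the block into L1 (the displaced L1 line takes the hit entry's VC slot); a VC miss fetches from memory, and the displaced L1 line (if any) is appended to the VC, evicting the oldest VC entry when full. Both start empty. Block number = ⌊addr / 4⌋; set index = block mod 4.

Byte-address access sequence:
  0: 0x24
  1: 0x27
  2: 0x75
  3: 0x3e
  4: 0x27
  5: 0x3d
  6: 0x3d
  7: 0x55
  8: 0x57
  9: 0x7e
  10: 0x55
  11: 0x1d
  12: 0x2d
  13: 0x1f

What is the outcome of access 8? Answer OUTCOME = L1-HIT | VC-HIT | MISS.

0: 0x24 (blk 9, set 1) → MISS  vc=[]
1: 0x27 (blk 9, set 1) → L1-HIT  vc=[]
2: 0x75 (blk 29, set 1) → MISS  vc=[9]
3: 0x3e (blk 15, set 3) → MISS  vc=[9]
4: 0x27 (blk 9, set 1) → VC-HIT  vc=[29]
5: 0x3d (blk 15, set 3) → L1-HIT  vc=[29]
6: 0x3d (blk 15, set 3) → L1-HIT  vc=[29]
7: 0x55 (blk 21, set 1) → MISS  vc=[29, 9]
8: 0x57 (blk 21, set 1) → L1-HIT  vc=[29, 9]
9: 0x7e (blk 31, set 3) → MISS  vc=[29, 9, 15]
10: 0x55 (blk 21, set 1) → L1-HIT  vc=[29, 9, 15]
11: 0x1d (blk 7, set 3) → MISS  vc=[29, 9, 15, 31]
12: 0x2d (blk 11, set 3) → MISS  vc=[29, 9, 15, 31, 7]
13: 0x1f (blk 7, set 3) → VC-HIT  vc=[29, 9, 15, 31, 11]

OUTCOME = L1-HIT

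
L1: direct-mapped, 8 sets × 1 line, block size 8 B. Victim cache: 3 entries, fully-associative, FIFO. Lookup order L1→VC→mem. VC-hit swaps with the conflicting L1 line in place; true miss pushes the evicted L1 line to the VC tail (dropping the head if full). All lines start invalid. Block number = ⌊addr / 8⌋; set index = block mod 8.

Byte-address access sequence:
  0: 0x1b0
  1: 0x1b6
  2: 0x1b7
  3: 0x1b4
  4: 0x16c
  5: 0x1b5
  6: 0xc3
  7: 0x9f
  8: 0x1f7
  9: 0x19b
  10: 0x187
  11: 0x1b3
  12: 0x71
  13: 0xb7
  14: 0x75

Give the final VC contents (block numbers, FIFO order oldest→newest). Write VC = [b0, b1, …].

#0 0x1b0→b54/s6 MISS; vc=[]
#1 0x1b6→b54/s6 L1-HIT; vc=[]
#2 0x1b7→b54/s6 L1-HIT; vc=[]
#3 0x1b4→b54/s6 L1-HIT; vc=[]
#4 0x16c→b45/s5 MISS; vc=[]
#5 0x1b5→b54/s6 L1-HIT; vc=[]
#6 0xc3→b24/s0 MISS; vc=[]
#7 0x9f→b19/s3 MISS; vc=[]
#8 0x1f7→b62/s6 MISS; vc=[54]
#9 0x19b→b51/s3 MISS; vc=[54,19]
#10 0x187→b48/s0 MISS; vc=[54,19,24]
#11 0x1b3→b54/s6 VC-HIT; vc=[62,19,24]
#12 0x71→b14/s6 MISS; vc=[19,24,54]
#13 0xb7→b22/s6 MISS; vc=[24,54,14]
#14 0x75→b14/s6 VC-HIT; vc=[24,54,22]

VC = [24, 54, 22]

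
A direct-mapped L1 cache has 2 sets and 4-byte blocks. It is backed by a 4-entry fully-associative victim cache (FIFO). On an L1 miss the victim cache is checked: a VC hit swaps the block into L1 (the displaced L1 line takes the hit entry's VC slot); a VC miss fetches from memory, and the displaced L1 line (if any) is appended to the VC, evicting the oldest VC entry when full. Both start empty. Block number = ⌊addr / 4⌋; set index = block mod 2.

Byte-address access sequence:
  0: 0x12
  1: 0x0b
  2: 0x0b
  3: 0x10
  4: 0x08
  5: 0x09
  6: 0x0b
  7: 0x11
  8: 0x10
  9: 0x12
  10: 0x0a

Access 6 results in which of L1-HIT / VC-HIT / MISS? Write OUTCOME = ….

OUTCOME = L1-HIT

0: 0x12 (blk 4, set 0) → MISS  vc=[]
1: 0xb (blk 2, set 0) → MISS  vc=[4]
2: 0xb (blk 2, set 0) → L1-HIT  vc=[4]
3: 0x10 (blk 4, set 0) → VC-HIT  vc=[2]
4: 0x8 (blk 2, set 0) → VC-HIT  vc=[4]
5: 0x9 (blk 2, set 0) → L1-HIT  vc=[4]
6: 0xb (blk 2, set 0) → L1-HIT  vc=[4]
7: 0x11 (blk 4, set 0) → VC-HIT  vc=[2]
8: 0x10 (blk 4, set 0) → L1-HIT  vc=[2]
9: 0x12 (blk 4, set 0) → L1-HIT  vc=[2]
10: 0xa (blk 2, set 0) → VC-HIT  vc=[4]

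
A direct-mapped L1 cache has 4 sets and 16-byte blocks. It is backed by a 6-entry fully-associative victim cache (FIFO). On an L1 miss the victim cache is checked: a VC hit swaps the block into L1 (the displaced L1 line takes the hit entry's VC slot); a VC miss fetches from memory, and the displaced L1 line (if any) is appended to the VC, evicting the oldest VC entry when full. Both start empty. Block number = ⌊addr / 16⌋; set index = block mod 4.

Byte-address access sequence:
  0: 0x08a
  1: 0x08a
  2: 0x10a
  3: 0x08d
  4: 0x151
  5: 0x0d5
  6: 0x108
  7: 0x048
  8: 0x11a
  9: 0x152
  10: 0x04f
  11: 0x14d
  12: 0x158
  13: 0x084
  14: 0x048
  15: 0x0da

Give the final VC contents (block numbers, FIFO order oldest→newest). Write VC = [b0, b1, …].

VC = [20, 17, 16, 21, 8]

  [0] addr=0x8a blk=8 s=0: MISS | VC []
  [1] addr=0x8a blk=8 s=0: L1-HIT | VC []
  [2] addr=0x10a blk=16 s=0: MISS | VC [8]
  [3] addr=0x8d blk=8 s=0: VC-HIT | VC [16]
  [4] addr=0x151 blk=21 s=1: MISS | VC [16]
  [5] addr=0xd5 blk=13 s=1: MISS | VC [16, 21]
  [6] addr=0x108 blk=16 s=0: VC-HIT | VC [8, 21]
  [7] addr=0x48 blk=4 s=0: MISS | VC [8, 21, 16]
  [8] addr=0x11a blk=17 s=1: MISS | VC [8, 21, 16, 13]
  [9] addr=0x152 blk=21 s=1: VC-HIT | VC [8, 17, 16, 13]
  [10] addr=0x4f blk=4 s=0: L1-HIT | VC [8, 17, 16, 13]
  [11] addr=0x14d blk=20 s=0: MISS | VC [8, 17, 16, 13, 4]
  [12] addr=0x158 blk=21 s=1: L1-HIT | VC [8, 17, 16, 13, 4]
  [13] addr=0x84 blk=8 s=0: VC-HIT | VC [20, 17, 16, 13, 4]
  [14] addr=0x48 blk=4 s=0: VC-HIT | VC [20, 17, 16, 13, 8]
  [15] addr=0xda blk=13 s=1: VC-HIT | VC [20, 17, 16, 21, 8]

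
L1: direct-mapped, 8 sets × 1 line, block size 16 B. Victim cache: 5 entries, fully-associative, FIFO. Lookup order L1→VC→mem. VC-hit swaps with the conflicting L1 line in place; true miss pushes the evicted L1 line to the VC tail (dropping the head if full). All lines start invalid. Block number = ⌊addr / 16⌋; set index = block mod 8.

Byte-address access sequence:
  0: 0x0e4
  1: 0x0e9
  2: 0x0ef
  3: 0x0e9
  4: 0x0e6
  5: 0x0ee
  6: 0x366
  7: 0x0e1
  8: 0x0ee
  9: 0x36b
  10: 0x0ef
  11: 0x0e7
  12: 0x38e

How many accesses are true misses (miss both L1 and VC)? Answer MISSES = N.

MISSES = 3

#0 0xe4→b14/s6 MISS; vc=[]
#1 0xe9→b14/s6 L1-HIT; vc=[]
#2 0xef→b14/s6 L1-HIT; vc=[]
#3 0xe9→b14/s6 L1-HIT; vc=[]
#4 0xe6→b14/s6 L1-HIT; vc=[]
#5 0xee→b14/s6 L1-HIT; vc=[]
#6 0x366→b54/s6 MISS; vc=[14]
#7 0xe1→b14/s6 VC-HIT; vc=[54]
#8 0xee→b14/s6 L1-HIT; vc=[54]
#9 0x36b→b54/s6 VC-HIT; vc=[14]
#10 0xef→b14/s6 VC-HIT; vc=[54]
#11 0xe7→b14/s6 L1-HIT; vc=[54]
#12 0x38e→b56/s0 MISS; vc=[54]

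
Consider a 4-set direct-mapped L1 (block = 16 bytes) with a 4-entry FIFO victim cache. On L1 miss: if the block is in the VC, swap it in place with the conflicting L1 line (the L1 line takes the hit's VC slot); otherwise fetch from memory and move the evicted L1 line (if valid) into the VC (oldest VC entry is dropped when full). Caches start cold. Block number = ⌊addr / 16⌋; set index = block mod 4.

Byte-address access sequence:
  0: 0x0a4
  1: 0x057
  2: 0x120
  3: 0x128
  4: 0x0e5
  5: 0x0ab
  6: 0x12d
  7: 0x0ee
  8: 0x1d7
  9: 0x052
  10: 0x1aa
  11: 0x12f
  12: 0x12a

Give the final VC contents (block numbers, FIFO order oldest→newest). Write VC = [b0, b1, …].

VC = [26, 10, 29, 14]

#0 0xa4→b10/s2 MISS; vc=[]
#1 0x57→b5/s1 MISS; vc=[]
#2 0x120→b18/s2 MISS; vc=[10]
#3 0x128→b18/s2 L1-HIT; vc=[10]
#4 0xe5→b14/s2 MISS; vc=[10,18]
#5 0xab→b10/s2 VC-HIT; vc=[14,18]
#6 0x12d→b18/s2 VC-HIT; vc=[14,10]
#7 0xee→b14/s2 VC-HIT; vc=[18,10]
#8 0x1d7→b29/s1 MISS; vc=[18,10,5]
#9 0x52→b5/s1 VC-HIT; vc=[18,10,29]
#10 0x1aa→b26/s2 MISS; vc=[18,10,29,14]
#11 0x12f→b18/s2 VC-HIT; vc=[26,10,29,14]
#12 0x12a→b18/s2 L1-HIT; vc=[26,10,29,14]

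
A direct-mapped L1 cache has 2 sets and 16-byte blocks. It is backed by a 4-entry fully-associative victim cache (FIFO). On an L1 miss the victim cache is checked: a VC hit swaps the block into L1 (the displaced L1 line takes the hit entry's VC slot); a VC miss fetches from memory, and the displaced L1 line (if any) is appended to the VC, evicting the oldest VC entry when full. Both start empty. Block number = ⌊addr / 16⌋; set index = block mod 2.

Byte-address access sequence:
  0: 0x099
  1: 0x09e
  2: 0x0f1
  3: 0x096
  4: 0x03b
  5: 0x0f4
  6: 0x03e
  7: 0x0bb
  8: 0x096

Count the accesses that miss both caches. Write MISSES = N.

MISSES = 4

  [0] addr=0x99 blk=9 s=1: MISS | VC []
  [1] addr=0x9e blk=9 s=1: L1-HIT | VC []
  [2] addr=0xf1 blk=15 s=1: MISS | VC [9]
  [3] addr=0x96 blk=9 s=1: VC-HIT | VC [15]
  [4] addr=0x3b blk=3 s=1: MISS | VC [15, 9]
  [5] addr=0xf4 blk=15 s=1: VC-HIT | VC [3, 9]
  [6] addr=0x3e blk=3 s=1: VC-HIT | VC [15, 9]
  [7] addr=0xbb blk=11 s=1: MISS | VC [15, 9, 3]
  [8] addr=0x96 blk=9 s=1: VC-HIT | VC [15, 11, 3]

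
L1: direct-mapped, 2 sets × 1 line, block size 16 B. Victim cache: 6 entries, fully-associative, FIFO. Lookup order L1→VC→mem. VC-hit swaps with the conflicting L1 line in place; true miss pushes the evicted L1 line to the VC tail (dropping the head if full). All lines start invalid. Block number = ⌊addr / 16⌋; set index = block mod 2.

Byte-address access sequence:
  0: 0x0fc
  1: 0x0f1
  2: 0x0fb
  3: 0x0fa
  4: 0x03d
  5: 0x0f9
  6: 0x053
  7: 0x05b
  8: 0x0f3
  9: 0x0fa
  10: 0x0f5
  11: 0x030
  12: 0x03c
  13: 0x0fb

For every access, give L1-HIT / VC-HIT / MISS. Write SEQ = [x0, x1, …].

SEQ = [MISS, L1-HIT, L1-HIT, L1-HIT, MISS, VC-HIT, MISS, L1-HIT, VC-HIT, L1-HIT, L1-HIT, VC-HIT, L1-HIT, VC-HIT]

  [0] addr=0xfc blk=15 s=1: MISS | VC []
  [1] addr=0xf1 blk=15 s=1: L1-HIT | VC []
  [2] addr=0xfb blk=15 s=1: L1-HIT | VC []
  [3] addr=0xfa blk=15 s=1: L1-HIT | VC []
  [4] addr=0x3d blk=3 s=1: MISS | VC [15]
  [5] addr=0xf9 blk=15 s=1: VC-HIT | VC [3]
  [6] addr=0x53 blk=5 s=1: MISS | VC [3, 15]
  [7] addr=0x5b blk=5 s=1: L1-HIT | VC [3, 15]
  [8] addr=0xf3 blk=15 s=1: VC-HIT | VC [3, 5]
  [9] addr=0xfa blk=15 s=1: L1-HIT | VC [3, 5]
  [10] addr=0xf5 blk=15 s=1: L1-HIT | VC [3, 5]
  [11] addr=0x30 blk=3 s=1: VC-HIT | VC [15, 5]
  [12] addr=0x3c blk=3 s=1: L1-HIT | VC [15, 5]
  [13] addr=0xfb blk=15 s=1: VC-HIT | VC [3, 5]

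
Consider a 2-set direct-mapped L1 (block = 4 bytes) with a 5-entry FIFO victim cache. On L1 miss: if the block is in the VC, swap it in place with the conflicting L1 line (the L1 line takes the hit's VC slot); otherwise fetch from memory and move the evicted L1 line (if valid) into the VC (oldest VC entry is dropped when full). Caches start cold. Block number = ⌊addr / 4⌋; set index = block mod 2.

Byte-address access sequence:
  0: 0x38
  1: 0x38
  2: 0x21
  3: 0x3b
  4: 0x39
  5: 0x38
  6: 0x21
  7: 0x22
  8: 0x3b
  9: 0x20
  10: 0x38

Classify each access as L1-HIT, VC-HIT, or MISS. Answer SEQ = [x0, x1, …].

SEQ = [MISS, L1-HIT, MISS, VC-HIT, L1-HIT, L1-HIT, VC-HIT, L1-HIT, VC-HIT, VC-HIT, VC-HIT]

#0 0x38→b14/s0 MISS; vc=[]
#1 0x38→b14/s0 L1-HIT; vc=[]
#2 0x21→b8/s0 MISS; vc=[14]
#3 0x3b→b14/s0 VC-HIT; vc=[8]
#4 0x39→b14/s0 L1-HIT; vc=[8]
#5 0x38→b14/s0 L1-HIT; vc=[8]
#6 0x21→b8/s0 VC-HIT; vc=[14]
#7 0x22→b8/s0 L1-HIT; vc=[14]
#8 0x3b→b14/s0 VC-HIT; vc=[8]
#9 0x20→b8/s0 VC-HIT; vc=[14]
#10 0x38→b14/s0 VC-HIT; vc=[8]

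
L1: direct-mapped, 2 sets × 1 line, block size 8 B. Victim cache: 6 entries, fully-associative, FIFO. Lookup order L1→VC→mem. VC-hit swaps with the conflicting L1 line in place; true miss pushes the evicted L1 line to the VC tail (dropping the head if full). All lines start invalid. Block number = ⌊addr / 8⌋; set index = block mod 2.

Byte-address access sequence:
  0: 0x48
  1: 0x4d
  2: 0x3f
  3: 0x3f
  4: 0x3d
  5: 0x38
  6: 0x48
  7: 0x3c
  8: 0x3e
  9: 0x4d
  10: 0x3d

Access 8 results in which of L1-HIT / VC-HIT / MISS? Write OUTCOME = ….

0: 0x48 (blk 9, set 1) → MISS  vc=[]
1: 0x4d (blk 9, set 1) → L1-HIT  vc=[]
2: 0x3f (blk 7, set 1) → MISS  vc=[9]
3: 0x3f (blk 7, set 1) → L1-HIT  vc=[9]
4: 0x3d (blk 7, set 1) → L1-HIT  vc=[9]
5: 0x38 (blk 7, set 1) → L1-HIT  vc=[9]
6: 0x48 (blk 9, set 1) → VC-HIT  vc=[7]
7: 0x3c (blk 7, set 1) → VC-HIT  vc=[9]
8: 0x3e (blk 7, set 1) → L1-HIT  vc=[9]
9: 0x4d (blk 9, set 1) → VC-HIT  vc=[7]
10: 0x3d (blk 7, set 1) → VC-HIT  vc=[9]

OUTCOME = L1-HIT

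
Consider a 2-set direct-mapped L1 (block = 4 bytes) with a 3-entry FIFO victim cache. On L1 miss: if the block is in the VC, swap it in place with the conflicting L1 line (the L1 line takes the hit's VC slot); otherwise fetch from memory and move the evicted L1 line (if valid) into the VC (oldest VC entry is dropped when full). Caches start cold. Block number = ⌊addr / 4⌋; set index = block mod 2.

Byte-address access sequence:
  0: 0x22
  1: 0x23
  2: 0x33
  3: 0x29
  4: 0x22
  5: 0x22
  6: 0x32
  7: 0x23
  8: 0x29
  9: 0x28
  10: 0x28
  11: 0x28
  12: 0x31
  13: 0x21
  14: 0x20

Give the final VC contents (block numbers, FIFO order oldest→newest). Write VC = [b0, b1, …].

0: 0x22 (blk 8, set 0) → MISS  vc=[]
1: 0x23 (blk 8, set 0) → L1-HIT  vc=[]
2: 0x33 (blk 12, set 0) → MISS  vc=[8]
3: 0x29 (blk 10, set 0) → MISS  vc=[8, 12]
4: 0x22 (blk 8, set 0) → VC-HIT  vc=[10, 12]
5: 0x22 (blk 8, set 0) → L1-HIT  vc=[10, 12]
6: 0x32 (blk 12, set 0) → VC-HIT  vc=[10, 8]
7: 0x23 (blk 8, set 0) → VC-HIT  vc=[10, 12]
8: 0x29 (blk 10, set 0) → VC-HIT  vc=[8, 12]
9: 0x28 (blk 10, set 0) → L1-HIT  vc=[8, 12]
10: 0x28 (blk 10, set 0) → L1-HIT  vc=[8, 12]
11: 0x28 (blk 10, set 0) → L1-HIT  vc=[8, 12]
12: 0x31 (blk 12, set 0) → VC-HIT  vc=[8, 10]
13: 0x21 (blk 8, set 0) → VC-HIT  vc=[12, 10]
14: 0x20 (blk 8, set 0) → L1-HIT  vc=[12, 10]

VC = [12, 10]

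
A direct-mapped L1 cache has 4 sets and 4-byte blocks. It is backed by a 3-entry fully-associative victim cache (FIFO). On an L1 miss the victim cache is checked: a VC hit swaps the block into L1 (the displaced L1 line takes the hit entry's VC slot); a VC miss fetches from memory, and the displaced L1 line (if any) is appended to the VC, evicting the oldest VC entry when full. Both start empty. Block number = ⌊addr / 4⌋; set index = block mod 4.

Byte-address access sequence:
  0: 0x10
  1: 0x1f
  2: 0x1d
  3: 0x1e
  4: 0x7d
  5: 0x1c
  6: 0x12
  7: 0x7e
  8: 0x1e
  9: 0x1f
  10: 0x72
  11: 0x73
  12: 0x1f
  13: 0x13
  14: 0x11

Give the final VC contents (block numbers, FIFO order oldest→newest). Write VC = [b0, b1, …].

VC = [31, 28]

  [0] addr=0x10 blk=4 s=0: MISS | VC []
  [1] addr=0x1f blk=7 s=3: MISS | VC []
  [2] addr=0x1d blk=7 s=3: L1-HIT | VC []
  [3] addr=0x1e blk=7 s=3: L1-HIT | VC []
  [4] addr=0x7d blk=31 s=3: MISS | VC [7]
  [5] addr=0x1c blk=7 s=3: VC-HIT | VC [31]
  [6] addr=0x12 blk=4 s=0: L1-HIT | VC [31]
  [7] addr=0x7e blk=31 s=3: VC-HIT | VC [7]
  [8] addr=0x1e blk=7 s=3: VC-HIT | VC [31]
  [9] addr=0x1f blk=7 s=3: L1-HIT | VC [31]
  [10] addr=0x72 blk=28 s=0: MISS | VC [31, 4]
  [11] addr=0x73 blk=28 s=0: L1-HIT | VC [31, 4]
  [12] addr=0x1f blk=7 s=3: L1-HIT | VC [31, 4]
  [13] addr=0x13 blk=4 s=0: VC-HIT | VC [31, 28]
  [14] addr=0x11 blk=4 s=0: L1-HIT | VC [31, 28]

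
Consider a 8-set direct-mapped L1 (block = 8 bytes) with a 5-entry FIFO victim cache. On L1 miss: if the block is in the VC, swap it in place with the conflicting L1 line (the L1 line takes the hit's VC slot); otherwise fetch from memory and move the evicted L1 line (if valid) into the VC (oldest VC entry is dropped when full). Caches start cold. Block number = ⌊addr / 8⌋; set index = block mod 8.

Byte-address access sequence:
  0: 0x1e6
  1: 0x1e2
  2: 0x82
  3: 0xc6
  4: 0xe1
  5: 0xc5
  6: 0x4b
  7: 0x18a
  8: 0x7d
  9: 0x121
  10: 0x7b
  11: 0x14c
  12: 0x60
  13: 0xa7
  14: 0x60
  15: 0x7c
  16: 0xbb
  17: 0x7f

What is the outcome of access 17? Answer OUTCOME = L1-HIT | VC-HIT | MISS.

OUTCOME = VC-HIT

0: 0x1e6 (blk 60, set 4) → MISS  vc=[]
1: 0x1e2 (blk 60, set 4) → L1-HIT  vc=[]
2: 0x82 (blk 16, set 0) → MISS  vc=[]
3: 0xc6 (blk 24, set 0) → MISS  vc=[16]
4: 0xe1 (blk 28, set 4) → MISS  vc=[16, 60]
5: 0xc5 (blk 24, set 0) → L1-HIT  vc=[16, 60]
6: 0x4b (blk 9, set 1) → MISS  vc=[16, 60]
7: 0x18a (blk 49, set 1) → MISS  vc=[16, 60, 9]
8: 0x7d (blk 15, set 7) → MISS  vc=[16, 60, 9]
9: 0x121 (blk 36, set 4) → MISS  vc=[16, 60, 9, 28]
10: 0x7b (blk 15, set 7) → L1-HIT  vc=[16, 60, 9, 28]
11: 0x14c (blk 41, set 1) → MISS  vc=[16, 60, 9, 28, 49]
12: 0x60 (blk 12, set 4) → MISS  vc=[60, 9, 28, 49, 36]
13: 0xa7 (blk 20, set 4) → MISS  vc=[9, 28, 49, 36, 12]
14: 0x60 (blk 12, set 4) → VC-HIT  vc=[9, 28, 49, 36, 20]
15: 0x7c (blk 15, set 7) → L1-HIT  vc=[9, 28, 49, 36, 20]
16: 0xbb (blk 23, set 7) → MISS  vc=[28, 49, 36, 20, 15]
17: 0x7f (blk 15, set 7) → VC-HIT  vc=[28, 49, 36, 20, 23]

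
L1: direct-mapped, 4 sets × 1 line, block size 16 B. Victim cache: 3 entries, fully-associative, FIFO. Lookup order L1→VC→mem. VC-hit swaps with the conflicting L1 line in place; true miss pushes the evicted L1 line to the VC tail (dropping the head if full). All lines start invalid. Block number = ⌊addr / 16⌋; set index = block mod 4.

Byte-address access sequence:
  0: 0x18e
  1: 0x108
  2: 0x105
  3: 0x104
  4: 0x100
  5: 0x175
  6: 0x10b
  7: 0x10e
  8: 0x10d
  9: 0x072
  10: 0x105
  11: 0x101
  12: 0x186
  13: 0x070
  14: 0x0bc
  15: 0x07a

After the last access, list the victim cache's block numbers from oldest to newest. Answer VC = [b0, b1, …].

VC = [16, 23, 11]

#0 0x18e→b24/s0 MISS; vc=[]
#1 0x108→b16/s0 MISS; vc=[24]
#2 0x105→b16/s0 L1-HIT; vc=[24]
#3 0x104→b16/s0 L1-HIT; vc=[24]
#4 0x100→b16/s0 L1-HIT; vc=[24]
#5 0x175→b23/s3 MISS; vc=[24]
#6 0x10b→b16/s0 L1-HIT; vc=[24]
#7 0x10e→b16/s0 L1-HIT; vc=[24]
#8 0x10d→b16/s0 L1-HIT; vc=[24]
#9 0x72→b7/s3 MISS; vc=[24,23]
#10 0x105→b16/s0 L1-HIT; vc=[24,23]
#11 0x101→b16/s0 L1-HIT; vc=[24,23]
#12 0x186→b24/s0 VC-HIT; vc=[16,23]
#13 0x70→b7/s3 L1-HIT; vc=[16,23]
#14 0xbc→b11/s3 MISS; vc=[16,23,7]
#15 0x7a→b7/s3 VC-HIT; vc=[16,23,11]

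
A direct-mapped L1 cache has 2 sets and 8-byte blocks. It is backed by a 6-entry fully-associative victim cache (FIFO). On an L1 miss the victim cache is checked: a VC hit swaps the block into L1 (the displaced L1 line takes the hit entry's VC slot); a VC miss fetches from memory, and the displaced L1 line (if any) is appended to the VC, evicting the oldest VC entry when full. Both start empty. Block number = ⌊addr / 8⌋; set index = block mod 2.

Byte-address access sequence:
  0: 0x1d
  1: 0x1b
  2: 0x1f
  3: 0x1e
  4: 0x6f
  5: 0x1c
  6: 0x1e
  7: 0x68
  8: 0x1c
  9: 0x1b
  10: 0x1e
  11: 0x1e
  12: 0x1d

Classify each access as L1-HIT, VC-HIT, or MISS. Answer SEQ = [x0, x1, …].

0: 0x1d (blk 3, set 1) → MISS  vc=[]
1: 0x1b (blk 3, set 1) → L1-HIT  vc=[]
2: 0x1f (blk 3, set 1) → L1-HIT  vc=[]
3: 0x1e (blk 3, set 1) → L1-HIT  vc=[]
4: 0x6f (blk 13, set 1) → MISS  vc=[3]
5: 0x1c (blk 3, set 1) → VC-HIT  vc=[13]
6: 0x1e (blk 3, set 1) → L1-HIT  vc=[13]
7: 0x68 (blk 13, set 1) → VC-HIT  vc=[3]
8: 0x1c (blk 3, set 1) → VC-HIT  vc=[13]
9: 0x1b (blk 3, set 1) → L1-HIT  vc=[13]
10: 0x1e (blk 3, set 1) → L1-HIT  vc=[13]
11: 0x1e (blk 3, set 1) → L1-HIT  vc=[13]
12: 0x1d (blk 3, set 1) → L1-HIT  vc=[13]

SEQ = [MISS, L1-HIT, L1-HIT, L1-HIT, MISS, VC-HIT, L1-HIT, VC-HIT, VC-HIT, L1-HIT, L1-HIT, L1-HIT, L1-HIT]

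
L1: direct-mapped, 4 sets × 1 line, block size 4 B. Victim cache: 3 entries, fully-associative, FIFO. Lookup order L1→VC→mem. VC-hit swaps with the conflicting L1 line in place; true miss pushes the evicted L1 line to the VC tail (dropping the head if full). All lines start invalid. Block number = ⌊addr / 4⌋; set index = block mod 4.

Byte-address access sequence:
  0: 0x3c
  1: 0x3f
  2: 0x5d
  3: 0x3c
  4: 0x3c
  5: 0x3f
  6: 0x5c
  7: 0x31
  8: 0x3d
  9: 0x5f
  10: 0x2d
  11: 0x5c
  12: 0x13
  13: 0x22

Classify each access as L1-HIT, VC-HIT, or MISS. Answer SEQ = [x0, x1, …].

0: 0x3c (blk 15, set 3) → MISS  vc=[]
1: 0x3f (blk 15, set 3) → L1-HIT  vc=[]
2: 0x5d (blk 23, set 3) → MISS  vc=[15]
3: 0x3c (blk 15, set 3) → VC-HIT  vc=[23]
4: 0x3c (blk 15, set 3) → L1-HIT  vc=[23]
5: 0x3f (blk 15, set 3) → L1-HIT  vc=[23]
6: 0x5c (blk 23, set 3) → VC-HIT  vc=[15]
7: 0x31 (blk 12, set 0) → MISS  vc=[15]
8: 0x3d (blk 15, set 3) → VC-HIT  vc=[23]
9: 0x5f (blk 23, set 3) → VC-HIT  vc=[15]
10: 0x2d (blk 11, set 3) → MISS  vc=[15, 23]
11: 0x5c (blk 23, set 3) → VC-HIT  vc=[15, 11]
12: 0x13 (blk 4, set 0) → MISS  vc=[15, 11, 12]
13: 0x22 (blk 8, set 0) → MISS  vc=[11, 12, 4]

SEQ = [MISS, L1-HIT, MISS, VC-HIT, L1-HIT, L1-HIT, VC-HIT, MISS, VC-HIT, VC-HIT, MISS, VC-HIT, MISS, MISS]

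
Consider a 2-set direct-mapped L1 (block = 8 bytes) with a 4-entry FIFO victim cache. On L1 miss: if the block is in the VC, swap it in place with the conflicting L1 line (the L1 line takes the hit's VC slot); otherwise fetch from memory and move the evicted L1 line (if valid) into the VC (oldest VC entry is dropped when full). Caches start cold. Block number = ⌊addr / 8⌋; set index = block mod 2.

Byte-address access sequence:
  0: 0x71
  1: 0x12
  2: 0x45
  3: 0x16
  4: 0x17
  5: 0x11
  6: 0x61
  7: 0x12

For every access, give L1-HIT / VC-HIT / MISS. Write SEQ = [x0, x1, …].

#0 0x71→b14/s0 MISS; vc=[]
#1 0x12→b2/s0 MISS; vc=[14]
#2 0x45→b8/s0 MISS; vc=[14,2]
#3 0x16→b2/s0 VC-HIT; vc=[14,8]
#4 0x17→b2/s0 L1-HIT; vc=[14,8]
#5 0x11→b2/s0 L1-HIT; vc=[14,8]
#6 0x61→b12/s0 MISS; vc=[14,8,2]
#7 0x12→b2/s0 VC-HIT; vc=[14,8,12]

SEQ = [MISS, MISS, MISS, VC-HIT, L1-HIT, L1-HIT, MISS, VC-HIT]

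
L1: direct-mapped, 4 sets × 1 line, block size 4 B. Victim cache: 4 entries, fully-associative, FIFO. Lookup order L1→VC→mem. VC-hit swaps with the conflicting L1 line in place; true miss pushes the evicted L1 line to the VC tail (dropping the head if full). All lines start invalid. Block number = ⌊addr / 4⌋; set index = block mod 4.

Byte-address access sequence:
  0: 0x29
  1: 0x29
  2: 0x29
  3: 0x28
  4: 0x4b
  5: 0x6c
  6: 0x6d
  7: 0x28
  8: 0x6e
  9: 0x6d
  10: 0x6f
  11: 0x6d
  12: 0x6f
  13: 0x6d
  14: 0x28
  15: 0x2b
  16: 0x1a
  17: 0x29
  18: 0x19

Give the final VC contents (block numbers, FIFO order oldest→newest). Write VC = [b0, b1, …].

VC = [18, 10]

  [0] addr=0x29 blk=10 s=2: MISS | VC []
  [1] addr=0x29 blk=10 s=2: L1-HIT | VC []
  [2] addr=0x29 blk=10 s=2: L1-HIT | VC []
  [3] addr=0x28 blk=10 s=2: L1-HIT | VC []
  [4] addr=0x4b blk=18 s=2: MISS | VC [10]
  [5] addr=0x6c blk=27 s=3: MISS | VC [10]
  [6] addr=0x6d blk=27 s=3: L1-HIT | VC [10]
  [7] addr=0x28 blk=10 s=2: VC-HIT | VC [18]
  [8] addr=0x6e blk=27 s=3: L1-HIT | VC [18]
  [9] addr=0x6d blk=27 s=3: L1-HIT | VC [18]
  [10] addr=0x6f blk=27 s=3: L1-HIT | VC [18]
  [11] addr=0x6d blk=27 s=3: L1-HIT | VC [18]
  [12] addr=0x6f blk=27 s=3: L1-HIT | VC [18]
  [13] addr=0x6d blk=27 s=3: L1-HIT | VC [18]
  [14] addr=0x28 blk=10 s=2: L1-HIT | VC [18]
  [15] addr=0x2b blk=10 s=2: L1-HIT | VC [18]
  [16] addr=0x1a blk=6 s=2: MISS | VC [18, 10]
  [17] addr=0x29 blk=10 s=2: VC-HIT | VC [18, 6]
  [18] addr=0x19 blk=6 s=2: VC-HIT | VC [18, 10]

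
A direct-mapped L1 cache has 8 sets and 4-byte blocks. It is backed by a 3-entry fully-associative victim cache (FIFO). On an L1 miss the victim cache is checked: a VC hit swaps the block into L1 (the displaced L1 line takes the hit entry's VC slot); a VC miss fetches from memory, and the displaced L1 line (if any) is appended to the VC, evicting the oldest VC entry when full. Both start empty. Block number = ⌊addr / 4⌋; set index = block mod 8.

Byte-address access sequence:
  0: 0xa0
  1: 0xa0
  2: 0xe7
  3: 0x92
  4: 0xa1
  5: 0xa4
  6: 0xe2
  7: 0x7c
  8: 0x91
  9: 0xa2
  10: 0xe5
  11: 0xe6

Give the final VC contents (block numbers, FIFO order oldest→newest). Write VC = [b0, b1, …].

VC = [41, 56]

#0 0xa0→b40/s0 MISS; vc=[]
#1 0xa0→b40/s0 L1-HIT; vc=[]
#2 0xe7→b57/s1 MISS; vc=[]
#3 0x92→b36/s4 MISS; vc=[]
#4 0xa1→b40/s0 L1-HIT; vc=[]
#5 0xa4→b41/s1 MISS; vc=[57]
#6 0xe2→b56/s0 MISS; vc=[57,40]
#7 0x7c→b31/s7 MISS; vc=[57,40]
#8 0x91→b36/s4 L1-HIT; vc=[57,40]
#9 0xa2→b40/s0 VC-HIT; vc=[57,56]
#10 0xe5→b57/s1 VC-HIT; vc=[41,56]
#11 0xe6→b57/s1 L1-HIT; vc=[41,56]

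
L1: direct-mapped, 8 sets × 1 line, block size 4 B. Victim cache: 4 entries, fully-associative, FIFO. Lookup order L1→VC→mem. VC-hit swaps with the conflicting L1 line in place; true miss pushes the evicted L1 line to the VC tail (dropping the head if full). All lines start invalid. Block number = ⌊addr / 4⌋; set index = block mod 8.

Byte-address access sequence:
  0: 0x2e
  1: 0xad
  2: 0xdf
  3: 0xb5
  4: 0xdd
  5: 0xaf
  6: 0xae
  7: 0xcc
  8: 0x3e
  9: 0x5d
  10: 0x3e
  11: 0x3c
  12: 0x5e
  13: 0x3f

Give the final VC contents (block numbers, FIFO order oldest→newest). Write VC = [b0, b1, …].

  [0] addr=0x2e blk=11 s=3: MISS | VC []
  [1] addr=0xad blk=43 s=3: MISS | VC [11]
  [2] addr=0xdf blk=55 s=7: MISS | VC [11]
  [3] addr=0xb5 blk=45 s=5: MISS | VC [11]
  [4] addr=0xdd blk=55 s=7: L1-HIT | VC [11]
  [5] addr=0xaf blk=43 s=3: L1-HIT | VC [11]
  [6] addr=0xae blk=43 s=3: L1-HIT | VC [11]
  [7] addr=0xcc blk=51 s=3: MISS | VC [11, 43]
  [8] addr=0x3e blk=15 s=7: MISS | VC [11, 43, 55]
  [9] addr=0x5d blk=23 s=7: MISS | VC [11, 43, 55, 15]
  [10] addr=0x3e blk=15 s=7: VC-HIT | VC [11, 43, 55, 23]
  [11] addr=0x3c blk=15 s=7: L1-HIT | VC [11, 43, 55, 23]
  [12] addr=0x5e blk=23 s=7: VC-HIT | VC [11, 43, 55, 15]
  [13] addr=0x3f blk=15 s=7: VC-HIT | VC [11, 43, 55, 23]

VC = [11, 43, 55, 23]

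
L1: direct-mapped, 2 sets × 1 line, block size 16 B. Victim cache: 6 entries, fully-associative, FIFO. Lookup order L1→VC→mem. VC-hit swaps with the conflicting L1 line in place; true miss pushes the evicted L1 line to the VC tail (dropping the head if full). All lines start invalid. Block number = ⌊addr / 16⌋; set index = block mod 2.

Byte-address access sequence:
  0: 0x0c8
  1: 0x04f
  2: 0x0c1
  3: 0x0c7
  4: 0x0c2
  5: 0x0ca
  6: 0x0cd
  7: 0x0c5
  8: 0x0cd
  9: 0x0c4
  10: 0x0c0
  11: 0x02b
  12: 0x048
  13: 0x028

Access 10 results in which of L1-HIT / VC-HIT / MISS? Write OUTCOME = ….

OUTCOME = L1-HIT

#0 0xc8→b12/s0 MISS; vc=[]
#1 0x4f→b4/s0 MISS; vc=[12]
#2 0xc1→b12/s0 VC-HIT; vc=[4]
#3 0xc7→b12/s0 L1-HIT; vc=[4]
#4 0xc2→b12/s0 L1-HIT; vc=[4]
#5 0xca→b12/s0 L1-HIT; vc=[4]
#6 0xcd→b12/s0 L1-HIT; vc=[4]
#7 0xc5→b12/s0 L1-HIT; vc=[4]
#8 0xcd→b12/s0 L1-HIT; vc=[4]
#9 0xc4→b12/s0 L1-HIT; vc=[4]
#10 0xc0→b12/s0 L1-HIT; vc=[4]
#11 0x2b→b2/s0 MISS; vc=[4,12]
#12 0x48→b4/s0 VC-HIT; vc=[2,12]
#13 0x28→b2/s0 VC-HIT; vc=[4,12]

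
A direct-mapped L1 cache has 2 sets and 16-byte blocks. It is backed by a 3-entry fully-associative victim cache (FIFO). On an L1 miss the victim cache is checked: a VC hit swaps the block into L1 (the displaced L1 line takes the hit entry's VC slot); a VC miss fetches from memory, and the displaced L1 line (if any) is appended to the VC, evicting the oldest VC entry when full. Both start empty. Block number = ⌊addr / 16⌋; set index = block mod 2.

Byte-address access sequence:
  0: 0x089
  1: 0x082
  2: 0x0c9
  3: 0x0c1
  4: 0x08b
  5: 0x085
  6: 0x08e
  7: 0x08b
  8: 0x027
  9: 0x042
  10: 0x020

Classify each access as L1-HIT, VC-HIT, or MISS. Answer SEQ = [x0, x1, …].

SEQ = [MISS, L1-HIT, MISS, L1-HIT, VC-HIT, L1-HIT, L1-HIT, L1-HIT, MISS, MISS, VC-HIT]

#0 0x89→b8/s0 MISS; vc=[]
#1 0x82→b8/s0 L1-HIT; vc=[]
#2 0xc9→b12/s0 MISS; vc=[8]
#3 0xc1→b12/s0 L1-HIT; vc=[8]
#4 0x8b→b8/s0 VC-HIT; vc=[12]
#5 0x85→b8/s0 L1-HIT; vc=[12]
#6 0x8e→b8/s0 L1-HIT; vc=[12]
#7 0x8b→b8/s0 L1-HIT; vc=[12]
#8 0x27→b2/s0 MISS; vc=[12,8]
#9 0x42→b4/s0 MISS; vc=[12,8,2]
#10 0x20→b2/s0 VC-HIT; vc=[12,8,4]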